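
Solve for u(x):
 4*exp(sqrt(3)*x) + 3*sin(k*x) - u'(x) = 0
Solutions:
 u(x) = C1 + 4*sqrt(3)*exp(sqrt(3)*x)/3 - 3*cos(k*x)/k


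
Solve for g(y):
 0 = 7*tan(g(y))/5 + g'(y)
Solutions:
 g(y) = pi - asin(C1*exp(-7*y/5))
 g(y) = asin(C1*exp(-7*y/5))


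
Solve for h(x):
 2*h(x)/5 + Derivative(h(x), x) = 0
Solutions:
 h(x) = C1*exp(-2*x/5)


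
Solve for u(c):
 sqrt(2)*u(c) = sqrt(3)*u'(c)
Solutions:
 u(c) = C1*exp(sqrt(6)*c/3)


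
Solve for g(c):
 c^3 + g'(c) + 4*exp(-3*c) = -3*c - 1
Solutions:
 g(c) = C1 - c^4/4 - 3*c^2/2 - c + 4*exp(-3*c)/3


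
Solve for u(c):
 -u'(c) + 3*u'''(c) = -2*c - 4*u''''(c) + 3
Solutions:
 u(c) = C1 + C2*exp(-c*((4*sqrt(3) + 7)^(-1/3) + 2 + (4*sqrt(3) + 7)^(1/3))/8)*sin(sqrt(3)*c*(-(4*sqrt(3) + 7)^(1/3) + (4*sqrt(3) + 7)^(-1/3))/8) + C3*exp(-c*((4*sqrt(3) + 7)^(-1/3) + 2 + (4*sqrt(3) + 7)^(1/3))/8)*cos(sqrt(3)*c*(-(4*sqrt(3) + 7)^(1/3) + (4*sqrt(3) + 7)^(-1/3))/8) + C4*exp(c*(-1 + (4*sqrt(3) + 7)^(-1/3) + (4*sqrt(3) + 7)^(1/3))/4) + c^2 - 3*c


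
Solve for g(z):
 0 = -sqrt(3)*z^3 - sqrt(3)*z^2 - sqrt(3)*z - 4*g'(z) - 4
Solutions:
 g(z) = C1 - sqrt(3)*z^4/16 - sqrt(3)*z^3/12 - sqrt(3)*z^2/8 - z


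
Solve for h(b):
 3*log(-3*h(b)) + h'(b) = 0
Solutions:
 Integral(1/(log(-_y) + log(3)), (_y, h(b)))/3 = C1 - b


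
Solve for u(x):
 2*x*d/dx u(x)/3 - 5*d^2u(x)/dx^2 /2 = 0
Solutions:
 u(x) = C1 + C2*erfi(sqrt(30)*x/15)


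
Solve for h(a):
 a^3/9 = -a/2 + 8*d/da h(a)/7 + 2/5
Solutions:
 h(a) = C1 + 7*a^4/288 + 7*a^2/32 - 7*a/20


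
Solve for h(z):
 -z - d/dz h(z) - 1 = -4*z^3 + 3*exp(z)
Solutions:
 h(z) = C1 + z^4 - z^2/2 - z - 3*exp(z)


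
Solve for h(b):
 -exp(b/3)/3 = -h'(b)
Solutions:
 h(b) = C1 + exp(b/3)


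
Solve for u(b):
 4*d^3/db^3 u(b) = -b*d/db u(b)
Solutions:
 u(b) = C1 + Integral(C2*airyai(-2^(1/3)*b/2) + C3*airybi(-2^(1/3)*b/2), b)


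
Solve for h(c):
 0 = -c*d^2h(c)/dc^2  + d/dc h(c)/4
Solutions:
 h(c) = C1 + C2*c^(5/4)


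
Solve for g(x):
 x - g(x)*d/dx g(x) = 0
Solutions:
 g(x) = -sqrt(C1 + x^2)
 g(x) = sqrt(C1 + x^2)


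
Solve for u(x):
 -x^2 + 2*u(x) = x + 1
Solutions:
 u(x) = x^2/2 + x/2 + 1/2


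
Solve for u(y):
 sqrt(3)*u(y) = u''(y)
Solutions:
 u(y) = C1*exp(-3^(1/4)*y) + C2*exp(3^(1/4)*y)


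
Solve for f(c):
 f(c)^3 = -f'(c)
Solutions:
 f(c) = -sqrt(2)*sqrt(-1/(C1 - c))/2
 f(c) = sqrt(2)*sqrt(-1/(C1 - c))/2


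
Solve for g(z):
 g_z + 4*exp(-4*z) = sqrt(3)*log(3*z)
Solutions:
 g(z) = C1 + sqrt(3)*z*log(z) + sqrt(3)*z*(-1 + log(3)) + exp(-4*z)


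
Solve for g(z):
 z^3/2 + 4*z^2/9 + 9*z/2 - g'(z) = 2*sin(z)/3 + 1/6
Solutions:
 g(z) = C1 + z^4/8 + 4*z^3/27 + 9*z^2/4 - z/6 + 2*cos(z)/3


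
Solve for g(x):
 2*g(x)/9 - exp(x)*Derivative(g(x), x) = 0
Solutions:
 g(x) = C1*exp(-2*exp(-x)/9)


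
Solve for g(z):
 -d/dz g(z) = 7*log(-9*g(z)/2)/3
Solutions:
 3*Integral(1/(log(-_y) - log(2) + 2*log(3)), (_y, g(z)))/7 = C1 - z


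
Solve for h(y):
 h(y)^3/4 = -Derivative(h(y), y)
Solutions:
 h(y) = -sqrt(2)*sqrt(-1/(C1 - y))
 h(y) = sqrt(2)*sqrt(-1/(C1 - y))


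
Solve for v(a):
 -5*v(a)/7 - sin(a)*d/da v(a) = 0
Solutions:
 v(a) = C1*(cos(a) + 1)^(5/14)/(cos(a) - 1)^(5/14)


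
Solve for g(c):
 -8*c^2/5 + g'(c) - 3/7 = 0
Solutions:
 g(c) = C1 + 8*c^3/15 + 3*c/7


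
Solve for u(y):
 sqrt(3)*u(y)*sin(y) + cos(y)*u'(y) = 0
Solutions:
 u(y) = C1*cos(y)^(sqrt(3))


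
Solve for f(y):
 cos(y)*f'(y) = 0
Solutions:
 f(y) = C1


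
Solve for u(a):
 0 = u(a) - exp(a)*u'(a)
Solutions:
 u(a) = C1*exp(-exp(-a))


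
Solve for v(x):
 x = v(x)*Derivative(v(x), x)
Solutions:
 v(x) = -sqrt(C1 + x^2)
 v(x) = sqrt(C1 + x^2)


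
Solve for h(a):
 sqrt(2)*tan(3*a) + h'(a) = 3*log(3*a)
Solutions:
 h(a) = C1 + 3*a*log(a) - 3*a + 3*a*log(3) + sqrt(2)*log(cos(3*a))/3


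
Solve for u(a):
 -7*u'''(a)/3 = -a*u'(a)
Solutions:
 u(a) = C1 + Integral(C2*airyai(3^(1/3)*7^(2/3)*a/7) + C3*airybi(3^(1/3)*7^(2/3)*a/7), a)


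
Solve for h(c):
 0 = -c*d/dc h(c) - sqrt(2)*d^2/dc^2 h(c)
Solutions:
 h(c) = C1 + C2*erf(2^(1/4)*c/2)


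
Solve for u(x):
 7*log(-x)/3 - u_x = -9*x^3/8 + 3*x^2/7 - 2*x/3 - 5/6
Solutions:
 u(x) = C1 + 9*x^4/32 - x^3/7 + x^2/3 + 7*x*log(-x)/3 - 3*x/2


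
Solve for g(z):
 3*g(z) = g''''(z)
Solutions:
 g(z) = C1*exp(-3^(1/4)*z) + C2*exp(3^(1/4)*z) + C3*sin(3^(1/4)*z) + C4*cos(3^(1/4)*z)


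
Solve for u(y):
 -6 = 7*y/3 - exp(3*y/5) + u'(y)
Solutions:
 u(y) = C1 - 7*y^2/6 - 6*y + 5*exp(3*y/5)/3


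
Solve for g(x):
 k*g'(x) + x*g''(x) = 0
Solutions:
 g(x) = C1 + x^(1 - re(k))*(C2*sin(log(x)*Abs(im(k))) + C3*cos(log(x)*im(k)))


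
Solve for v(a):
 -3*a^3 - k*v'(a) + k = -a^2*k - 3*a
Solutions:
 v(a) = C1 - 3*a^4/(4*k) + a^3/3 + 3*a^2/(2*k) + a


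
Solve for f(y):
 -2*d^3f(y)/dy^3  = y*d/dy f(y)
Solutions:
 f(y) = C1 + Integral(C2*airyai(-2^(2/3)*y/2) + C3*airybi(-2^(2/3)*y/2), y)


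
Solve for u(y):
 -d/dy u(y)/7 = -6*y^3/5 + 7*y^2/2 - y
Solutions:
 u(y) = C1 + 21*y^4/10 - 49*y^3/6 + 7*y^2/2


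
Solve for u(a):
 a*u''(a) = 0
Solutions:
 u(a) = C1 + C2*a


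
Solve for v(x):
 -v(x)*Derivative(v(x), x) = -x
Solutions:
 v(x) = -sqrt(C1 + x^2)
 v(x) = sqrt(C1 + x^2)


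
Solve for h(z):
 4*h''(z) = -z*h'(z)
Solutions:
 h(z) = C1 + C2*erf(sqrt(2)*z/4)


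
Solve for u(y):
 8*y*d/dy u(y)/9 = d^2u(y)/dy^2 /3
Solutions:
 u(y) = C1 + C2*erfi(2*sqrt(3)*y/3)


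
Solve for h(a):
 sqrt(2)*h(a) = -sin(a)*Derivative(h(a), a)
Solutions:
 h(a) = C1*(cos(a) + 1)^(sqrt(2)/2)/(cos(a) - 1)^(sqrt(2)/2)


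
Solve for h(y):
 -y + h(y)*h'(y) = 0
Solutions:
 h(y) = -sqrt(C1 + y^2)
 h(y) = sqrt(C1 + y^2)


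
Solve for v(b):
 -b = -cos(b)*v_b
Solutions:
 v(b) = C1 + Integral(b/cos(b), b)


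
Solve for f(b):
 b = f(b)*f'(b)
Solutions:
 f(b) = -sqrt(C1 + b^2)
 f(b) = sqrt(C1 + b^2)


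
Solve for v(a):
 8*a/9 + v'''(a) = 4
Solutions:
 v(a) = C1 + C2*a + C3*a^2 - a^4/27 + 2*a^3/3


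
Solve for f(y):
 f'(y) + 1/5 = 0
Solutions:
 f(y) = C1 - y/5


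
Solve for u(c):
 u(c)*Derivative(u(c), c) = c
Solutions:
 u(c) = -sqrt(C1 + c^2)
 u(c) = sqrt(C1 + c^2)


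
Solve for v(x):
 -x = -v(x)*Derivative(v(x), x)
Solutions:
 v(x) = -sqrt(C1 + x^2)
 v(x) = sqrt(C1 + x^2)


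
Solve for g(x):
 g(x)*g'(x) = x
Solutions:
 g(x) = -sqrt(C1 + x^2)
 g(x) = sqrt(C1 + x^2)


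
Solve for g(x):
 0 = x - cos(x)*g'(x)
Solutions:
 g(x) = C1 + Integral(x/cos(x), x)


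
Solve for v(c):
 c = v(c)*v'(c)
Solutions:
 v(c) = -sqrt(C1 + c^2)
 v(c) = sqrt(C1 + c^2)


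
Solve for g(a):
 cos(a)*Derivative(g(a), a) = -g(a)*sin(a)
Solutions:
 g(a) = C1*cos(a)


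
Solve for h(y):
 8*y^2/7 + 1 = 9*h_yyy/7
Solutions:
 h(y) = C1 + C2*y + C3*y^2 + 2*y^5/135 + 7*y^3/54


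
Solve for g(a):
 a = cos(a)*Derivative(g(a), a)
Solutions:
 g(a) = C1 + Integral(a/cos(a), a)


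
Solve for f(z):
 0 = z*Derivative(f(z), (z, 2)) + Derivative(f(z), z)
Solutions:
 f(z) = C1 + C2*log(z)


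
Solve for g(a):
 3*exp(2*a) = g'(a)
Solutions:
 g(a) = C1 + 3*exp(2*a)/2


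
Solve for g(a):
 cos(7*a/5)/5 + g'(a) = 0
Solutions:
 g(a) = C1 - sin(7*a/5)/7


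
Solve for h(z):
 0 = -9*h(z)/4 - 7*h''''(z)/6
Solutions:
 h(z) = (C1*sin(2^(1/4)*21^(3/4)*z/14) + C2*cos(2^(1/4)*21^(3/4)*z/14))*exp(-2^(1/4)*21^(3/4)*z/14) + (C3*sin(2^(1/4)*21^(3/4)*z/14) + C4*cos(2^(1/4)*21^(3/4)*z/14))*exp(2^(1/4)*21^(3/4)*z/14)


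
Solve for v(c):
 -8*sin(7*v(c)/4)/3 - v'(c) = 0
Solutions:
 8*c/3 + 2*log(cos(7*v(c)/4) - 1)/7 - 2*log(cos(7*v(c)/4) + 1)/7 = C1


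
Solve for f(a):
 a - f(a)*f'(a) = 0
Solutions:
 f(a) = -sqrt(C1 + a^2)
 f(a) = sqrt(C1 + a^2)


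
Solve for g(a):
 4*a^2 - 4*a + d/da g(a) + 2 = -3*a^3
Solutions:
 g(a) = C1 - 3*a^4/4 - 4*a^3/3 + 2*a^2 - 2*a


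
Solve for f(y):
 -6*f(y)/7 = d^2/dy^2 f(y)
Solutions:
 f(y) = C1*sin(sqrt(42)*y/7) + C2*cos(sqrt(42)*y/7)


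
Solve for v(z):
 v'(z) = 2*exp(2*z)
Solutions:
 v(z) = C1 + exp(2*z)


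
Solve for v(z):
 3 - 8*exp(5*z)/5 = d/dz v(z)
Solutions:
 v(z) = C1 + 3*z - 8*exp(5*z)/25


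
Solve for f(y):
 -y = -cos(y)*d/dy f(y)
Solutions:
 f(y) = C1 + Integral(y/cos(y), y)


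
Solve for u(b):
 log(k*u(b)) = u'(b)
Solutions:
 li(k*u(b))/k = C1 + b


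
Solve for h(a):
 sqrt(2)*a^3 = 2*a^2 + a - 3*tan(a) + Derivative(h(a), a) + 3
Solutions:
 h(a) = C1 + sqrt(2)*a^4/4 - 2*a^3/3 - a^2/2 - 3*a - 3*log(cos(a))


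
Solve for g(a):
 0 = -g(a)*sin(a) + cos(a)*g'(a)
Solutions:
 g(a) = C1/cos(a)


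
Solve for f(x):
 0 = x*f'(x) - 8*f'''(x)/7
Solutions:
 f(x) = C1 + Integral(C2*airyai(7^(1/3)*x/2) + C3*airybi(7^(1/3)*x/2), x)


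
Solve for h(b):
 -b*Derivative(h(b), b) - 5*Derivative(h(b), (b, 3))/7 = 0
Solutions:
 h(b) = C1 + Integral(C2*airyai(-5^(2/3)*7^(1/3)*b/5) + C3*airybi(-5^(2/3)*7^(1/3)*b/5), b)


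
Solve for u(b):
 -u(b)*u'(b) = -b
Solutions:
 u(b) = -sqrt(C1 + b^2)
 u(b) = sqrt(C1 + b^2)


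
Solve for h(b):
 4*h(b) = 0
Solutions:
 h(b) = 0


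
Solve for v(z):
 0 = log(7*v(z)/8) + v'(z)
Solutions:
 -Integral(1/(-log(_y) - log(7) + 3*log(2)), (_y, v(z))) = C1 - z


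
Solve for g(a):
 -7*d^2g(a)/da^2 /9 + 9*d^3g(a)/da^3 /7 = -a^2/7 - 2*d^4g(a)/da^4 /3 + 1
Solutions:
 g(a) = C1 + C2*a + C3*exp(a*(-81 + sqrt(14793))/84) + C4*exp(-a*(81 + sqrt(14793))/84) + 3*a^4/196 + 243*a^3/2401 + 3879*a^2/235298


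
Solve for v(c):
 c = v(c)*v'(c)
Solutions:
 v(c) = -sqrt(C1 + c^2)
 v(c) = sqrt(C1 + c^2)


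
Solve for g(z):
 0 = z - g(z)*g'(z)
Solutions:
 g(z) = -sqrt(C1 + z^2)
 g(z) = sqrt(C1 + z^2)


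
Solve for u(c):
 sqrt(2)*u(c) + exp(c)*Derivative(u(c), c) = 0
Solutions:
 u(c) = C1*exp(sqrt(2)*exp(-c))


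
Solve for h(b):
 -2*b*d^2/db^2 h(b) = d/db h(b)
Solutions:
 h(b) = C1 + C2*sqrt(b)


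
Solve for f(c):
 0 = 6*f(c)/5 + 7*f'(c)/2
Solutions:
 f(c) = C1*exp(-12*c/35)


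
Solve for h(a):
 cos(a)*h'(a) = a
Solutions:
 h(a) = C1 + Integral(a/cos(a), a)


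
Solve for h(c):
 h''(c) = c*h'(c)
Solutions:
 h(c) = C1 + C2*erfi(sqrt(2)*c/2)


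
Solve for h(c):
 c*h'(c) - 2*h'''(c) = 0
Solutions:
 h(c) = C1 + Integral(C2*airyai(2^(2/3)*c/2) + C3*airybi(2^(2/3)*c/2), c)


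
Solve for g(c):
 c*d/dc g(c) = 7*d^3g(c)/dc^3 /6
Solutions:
 g(c) = C1 + Integral(C2*airyai(6^(1/3)*7^(2/3)*c/7) + C3*airybi(6^(1/3)*7^(2/3)*c/7), c)


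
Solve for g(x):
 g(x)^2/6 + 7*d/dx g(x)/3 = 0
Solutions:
 g(x) = 14/(C1 + x)


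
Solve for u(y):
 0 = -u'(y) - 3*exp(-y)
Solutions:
 u(y) = C1 + 3*exp(-y)


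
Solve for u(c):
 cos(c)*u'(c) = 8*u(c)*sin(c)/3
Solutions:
 u(c) = C1/cos(c)^(8/3)


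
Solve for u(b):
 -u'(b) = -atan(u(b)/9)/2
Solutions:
 Integral(1/atan(_y/9), (_y, u(b))) = C1 + b/2


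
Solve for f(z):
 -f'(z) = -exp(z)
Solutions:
 f(z) = C1 + exp(z)


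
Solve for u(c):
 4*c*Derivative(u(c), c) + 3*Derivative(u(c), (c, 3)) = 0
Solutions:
 u(c) = C1 + Integral(C2*airyai(-6^(2/3)*c/3) + C3*airybi(-6^(2/3)*c/3), c)


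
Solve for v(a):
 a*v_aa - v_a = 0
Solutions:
 v(a) = C1 + C2*a^2


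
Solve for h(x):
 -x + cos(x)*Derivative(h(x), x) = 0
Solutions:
 h(x) = C1 + Integral(x/cos(x), x)


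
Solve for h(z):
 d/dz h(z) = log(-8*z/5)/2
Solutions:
 h(z) = C1 + z*log(-z)/2 + z*(-log(5) - 1 + 3*log(2))/2


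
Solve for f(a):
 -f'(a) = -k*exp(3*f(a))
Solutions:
 f(a) = log(-1/(C1 + 3*a*k))/3
 f(a) = log((-1/(C1 + a*k))^(1/3)*(-3^(2/3) - 3*3^(1/6)*I)/6)
 f(a) = log((-1/(C1 + a*k))^(1/3)*(-3^(2/3) + 3*3^(1/6)*I)/6)


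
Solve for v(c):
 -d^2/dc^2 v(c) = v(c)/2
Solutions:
 v(c) = C1*sin(sqrt(2)*c/2) + C2*cos(sqrt(2)*c/2)


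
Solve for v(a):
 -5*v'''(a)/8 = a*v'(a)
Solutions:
 v(a) = C1 + Integral(C2*airyai(-2*5^(2/3)*a/5) + C3*airybi(-2*5^(2/3)*a/5), a)


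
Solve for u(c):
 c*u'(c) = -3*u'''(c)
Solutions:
 u(c) = C1 + Integral(C2*airyai(-3^(2/3)*c/3) + C3*airybi(-3^(2/3)*c/3), c)


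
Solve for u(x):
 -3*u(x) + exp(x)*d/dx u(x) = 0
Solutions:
 u(x) = C1*exp(-3*exp(-x))


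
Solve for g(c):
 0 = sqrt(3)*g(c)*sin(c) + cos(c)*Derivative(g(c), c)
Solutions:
 g(c) = C1*cos(c)^(sqrt(3))


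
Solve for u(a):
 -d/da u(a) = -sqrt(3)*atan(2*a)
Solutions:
 u(a) = C1 + sqrt(3)*(a*atan(2*a) - log(4*a^2 + 1)/4)


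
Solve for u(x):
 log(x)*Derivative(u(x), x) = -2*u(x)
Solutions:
 u(x) = C1*exp(-2*li(x))


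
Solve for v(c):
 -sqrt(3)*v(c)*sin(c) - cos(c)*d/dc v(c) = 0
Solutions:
 v(c) = C1*cos(c)^(sqrt(3))


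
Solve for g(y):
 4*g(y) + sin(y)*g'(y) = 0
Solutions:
 g(y) = C1*(cos(y)^2 + 2*cos(y) + 1)/(cos(y)^2 - 2*cos(y) + 1)


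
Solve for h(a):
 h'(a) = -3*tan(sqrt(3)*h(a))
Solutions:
 h(a) = sqrt(3)*(pi - asin(C1*exp(-3*sqrt(3)*a)))/3
 h(a) = sqrt(3)*asin(C1*exp(-3*sqrt(3)*a))/3


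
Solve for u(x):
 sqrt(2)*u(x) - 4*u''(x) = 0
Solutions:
 u(x) = C1*exp(-2^(1/4)*x/2) + C2*exp(2^(1/4)*x/2)


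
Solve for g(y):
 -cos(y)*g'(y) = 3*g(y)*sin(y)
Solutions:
 g(y) = C1*cos(y)^3


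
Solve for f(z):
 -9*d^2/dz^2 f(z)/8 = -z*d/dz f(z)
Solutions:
 f(z) = C1 + C2*erfi(2*z/3)


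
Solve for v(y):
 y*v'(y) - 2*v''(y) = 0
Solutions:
 v(y) = C1 + C2*erfi(y/2)


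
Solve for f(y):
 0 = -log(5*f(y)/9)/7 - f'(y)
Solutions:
 -7*Integral(1/(-log(_y) - log(5) + 2*log(3)), (_y, f(y))) = C1 - y


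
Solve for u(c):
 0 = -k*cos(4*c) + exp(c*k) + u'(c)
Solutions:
 u(c) = C1 + k*sin(4*c)/4 - exp(c*k)/k


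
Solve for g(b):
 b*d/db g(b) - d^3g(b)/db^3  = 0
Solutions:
 g(b) = C1 + Integral(C2*airyai(b) + C3*airybi(b), b)


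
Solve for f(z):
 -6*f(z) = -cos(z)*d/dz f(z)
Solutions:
 f(z) = C1*(sin(z)^3 + 3*sin(z)^2 + 3*sin(z) + 1)/(sin(z)^3 - 3*sin(z)^2 + 3*sin(z) - 1)


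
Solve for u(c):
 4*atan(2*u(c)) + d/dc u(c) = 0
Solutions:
 Integral(1/atan(2*_y), (_y, u(c))) = C1 - 4*c


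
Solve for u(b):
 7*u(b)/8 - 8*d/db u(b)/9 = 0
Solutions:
 u(b) = C1*exp(63*b/64)


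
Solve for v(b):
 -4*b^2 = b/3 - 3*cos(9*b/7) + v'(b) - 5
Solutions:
 v(b) = C1 - 4*b^3/3 - b^2/6 + 5*b + 7*sin(9*b/7)/3


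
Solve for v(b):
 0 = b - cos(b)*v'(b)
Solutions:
 v(b) = C1 + Integral(b/cos(b), b)


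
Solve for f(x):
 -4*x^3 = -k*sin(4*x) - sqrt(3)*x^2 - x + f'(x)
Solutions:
 f(x) = C1 - k*cos(4*x)/4 - x^4 + sqrt(3)*x^3/3 + x^2/2


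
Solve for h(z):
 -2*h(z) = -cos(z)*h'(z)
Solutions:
 h(z) = C1*(sin(z) + 1)/(sin(z) - 1)


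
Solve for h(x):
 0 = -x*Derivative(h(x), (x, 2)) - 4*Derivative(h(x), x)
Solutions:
 h(x) = C1 + C2/x^3


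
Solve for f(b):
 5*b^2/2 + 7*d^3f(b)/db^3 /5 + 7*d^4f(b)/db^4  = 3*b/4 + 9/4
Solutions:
 f(b) = C1 + C2*b + C3*b^2 + C4*exp(-b/5) - 5*b^5/168 + 515*b^4/672 - 1265*b^3/84


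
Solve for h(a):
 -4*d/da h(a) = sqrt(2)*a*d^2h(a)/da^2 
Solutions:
 h(a) = C1 + C2*a^(1 - 2*sqrt(2))


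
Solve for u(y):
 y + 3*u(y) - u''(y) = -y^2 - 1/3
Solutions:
 u(y) = C1*exp(-sqrt(3)*y) + C2*exp(sqrt(3)*y) - y^2/3 - y/3 - 1/3


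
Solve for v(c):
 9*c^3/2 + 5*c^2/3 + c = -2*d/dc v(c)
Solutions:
 v(c) = C1 - 9*c^4/16 - 5*c^3/18 - c^2/4


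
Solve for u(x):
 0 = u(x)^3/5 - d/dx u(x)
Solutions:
 u(x) = -sqrt(10)*sqrt(-1/(C1 + x))/2
 u(x) = sqrt(10)*sqrt(-1/(C1 + x))/2


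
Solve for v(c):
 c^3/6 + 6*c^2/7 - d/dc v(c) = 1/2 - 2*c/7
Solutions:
 v(c) = C1 + c^4/24 + 2*c^3/7 + c^2/7 - c/2


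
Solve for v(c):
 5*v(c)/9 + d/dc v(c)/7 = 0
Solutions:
 v(c) = C1*exp(-35*c/9)


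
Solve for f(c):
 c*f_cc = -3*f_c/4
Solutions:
 f(c) = C1 + C2*c^(1/4)


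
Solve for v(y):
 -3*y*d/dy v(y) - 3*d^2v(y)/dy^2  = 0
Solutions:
 v(y) = C1 + C2*erf(sqrt(2)*y/2)


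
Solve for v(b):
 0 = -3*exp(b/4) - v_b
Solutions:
 v(b) = C1 - 12*exp(b/4)


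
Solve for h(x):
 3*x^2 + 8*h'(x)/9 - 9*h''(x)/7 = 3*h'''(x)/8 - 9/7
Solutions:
 h(x) = C1 + C2*exp(4*x*(-27 + sqrt(1317))/63) + C3*exp(-4*x*(27 + sqrt(1317))/63) - 9*x^3/8 - 2187*x^2/448 - 57753*x/3136


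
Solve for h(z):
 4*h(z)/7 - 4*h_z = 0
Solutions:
 h(z) = C1*exp(z/7)


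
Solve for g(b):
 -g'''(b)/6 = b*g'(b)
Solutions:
 g(b) = C1 + Integral(C2*airyai(-6^(1/3)*b) + C3*airybi(-6^(1/3)*b), b)


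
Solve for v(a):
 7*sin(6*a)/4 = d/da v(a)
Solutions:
 v(a) = C1 - 7*cos(6*a)/24


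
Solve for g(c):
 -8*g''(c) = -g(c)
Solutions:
 g(c) = C1*exp(-sqrt(2)*c/4) + C2*exp(sqrt(2)*c/4)


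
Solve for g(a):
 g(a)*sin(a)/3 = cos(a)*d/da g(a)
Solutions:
 g(a) = C1/cos(a)^(1/3)


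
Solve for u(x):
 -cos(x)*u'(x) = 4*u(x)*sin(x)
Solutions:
 u(x) = C1*cos(x)^4


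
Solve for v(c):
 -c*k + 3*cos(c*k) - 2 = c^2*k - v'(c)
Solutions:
 v(c) = C1 + c^3*k/3 + c^2*k/2 + 2*c - 3*sin(c*k)/k


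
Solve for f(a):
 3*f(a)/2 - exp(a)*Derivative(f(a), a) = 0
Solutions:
 f(a) = C1*exp(-3*exp(-a)/2)


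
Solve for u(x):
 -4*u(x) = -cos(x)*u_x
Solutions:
 u(x) = C1*(sin(x)^2 + 2*sin(x) + 1)/(sin(x)^2 - 2*sin(x) + 1)


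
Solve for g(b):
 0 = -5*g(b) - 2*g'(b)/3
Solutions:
 g(b) = C1*exp(-15*b/2)


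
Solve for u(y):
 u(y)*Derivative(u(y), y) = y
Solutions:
 u(y) = -sqrt(C1 + y^2)
 u(y) = sqrt(C1 + y^2)


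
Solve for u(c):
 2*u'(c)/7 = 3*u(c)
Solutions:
 u(c) = C1*exp(21*c/2)


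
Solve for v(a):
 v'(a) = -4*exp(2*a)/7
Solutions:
 v(a) = C1 - 2*exp(2*a)/7


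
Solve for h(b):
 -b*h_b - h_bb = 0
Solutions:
 h(b) = C1 + C2*erf(sqrt(2)*b/2)


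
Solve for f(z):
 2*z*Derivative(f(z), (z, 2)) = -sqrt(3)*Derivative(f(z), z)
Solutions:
 f(z) = C1 + C2*z^(1 - sqrt(3)/2)


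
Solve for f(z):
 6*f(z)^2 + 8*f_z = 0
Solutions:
 f(z) = 4/(C1 + 3*z)


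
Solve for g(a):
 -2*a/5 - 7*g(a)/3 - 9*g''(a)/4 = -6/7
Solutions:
 g(a) = C1*sin(2*sqrt(21)*a/9) + C2*cos(2*sqrt(21)*a/9) - 6*a/35 + 18/49


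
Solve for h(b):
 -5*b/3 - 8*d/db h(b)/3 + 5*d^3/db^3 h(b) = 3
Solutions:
 h(b) = C1 + C2*exp(-2*sqrt(30)*b/15) + C3*exp(2*sqrt(30)*b/15) - 5*b^2/16 - 9*b/8


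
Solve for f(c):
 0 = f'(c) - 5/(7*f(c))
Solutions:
 f(c) = -sqrt(C1 + 70*c)/7
 f(c) = sqrt(C1 + 70*c)/7


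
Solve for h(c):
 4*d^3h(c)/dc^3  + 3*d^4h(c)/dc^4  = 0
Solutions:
 h(c) = C1 + C2*c + C3*c^2 + C4*exp(-4*c/3)


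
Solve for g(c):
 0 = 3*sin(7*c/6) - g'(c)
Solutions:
 g(c) = C1 - 18*cos(7*c/6)/7


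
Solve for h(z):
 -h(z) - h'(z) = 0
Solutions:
 h(z) = C1*exp(-z)


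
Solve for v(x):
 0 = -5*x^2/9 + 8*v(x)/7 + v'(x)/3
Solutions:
 v(x) = C1*exp(-24*x/7) + 35*x^2/72 - 245*x/864 + 1715/20736


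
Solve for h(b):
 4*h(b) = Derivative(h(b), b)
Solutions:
 h(b) = C1*exp(4*b)


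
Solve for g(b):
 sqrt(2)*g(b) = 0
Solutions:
 g(b) = 0


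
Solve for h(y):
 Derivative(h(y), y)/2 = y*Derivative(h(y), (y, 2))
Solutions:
 h(y) = C1 + C2*y^(3/2)


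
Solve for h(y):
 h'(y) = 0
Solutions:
 h(y) = C1


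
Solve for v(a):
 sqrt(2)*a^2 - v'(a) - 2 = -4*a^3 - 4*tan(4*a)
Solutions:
 v(a) = C1 + a^4 + sqrt(2)*a^3/3 - 2*a - log(cos(4*a))


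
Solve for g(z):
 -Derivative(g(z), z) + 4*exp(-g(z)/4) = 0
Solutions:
 g(z) = 4*log(C1 + z)


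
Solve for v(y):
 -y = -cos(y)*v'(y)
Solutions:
 v(y) = C1 + Integral(y/cos(y), y)


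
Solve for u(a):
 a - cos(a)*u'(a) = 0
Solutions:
 u(a) = C1 + Integral(a/cos(a), a)


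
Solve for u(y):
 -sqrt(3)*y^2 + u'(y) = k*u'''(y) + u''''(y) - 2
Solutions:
 u(y) = C1 + C2*exp(-y*(k^2/(k^3 + sqrt(-4*k^6 + (2*k^3 - 27)^2)/2 - 27/2)^(1/3) + k + (k^3 + sqrt(-4*k^6 + (2*k^3 - 27)^2)/2 - 27/2)^(1/3))/3) + C3*exp(y*(-4*k^2/((-1 + sqrt(3)*I)*(k^3 + sqrt(-4*k^6 + (2*k^3 - 27)^2)/2 - 27/2)^(1/3)) - 2*k + (k^3 + sqrt(-4*k^6 + (2*k^3 - 27)^2)/2 - 27/2)^(1/3) - sqrt(3)*I*(k^3 + sqrt(-4*k^6 + (2*k^3 - 27)^2)/2 - 27/2)^(1/3))/6) + C4*exp(y*(4*k^2/((1 + sqrt(3)*I)*(k^3 + sqrt(-4*k^6 + (2*k^3 - 27)^2)/2 - 27/2)^(1/3)) - 2*k + (k^3 + sqrt(-4*k^6 + (2*k^3 - 27)^2)/2 - 27/2)^(1/3) + sqrt(3)*I*(k^3 + sqrt(-4*k^6 + (2*k^3 - 27)^2)/2 - 27/2)^(1/3))/6) + 2*sqrt(3)*k*y + sqrt(3)*y^3/3 - 2*y


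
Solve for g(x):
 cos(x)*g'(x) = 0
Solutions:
 g(x) = C1


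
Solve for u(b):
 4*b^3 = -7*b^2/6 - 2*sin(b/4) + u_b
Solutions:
 u(b) = C1 + b^4 + 7*b^3/18 - 8*cos(b/4)


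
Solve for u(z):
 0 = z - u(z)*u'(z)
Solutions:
 u(z) = -sqrt(C1 + z^2)
 u(z) = sqrt(C1 + z^2)


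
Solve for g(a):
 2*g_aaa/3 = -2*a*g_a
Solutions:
 g(a) = C1 + Integral(C2*airyai(-3^(1/3)*a) + C3*airybi(-3^(1/3)*a), a)


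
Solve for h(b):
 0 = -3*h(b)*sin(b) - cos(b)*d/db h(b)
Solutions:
 h(b) = C1*cos(b)^3


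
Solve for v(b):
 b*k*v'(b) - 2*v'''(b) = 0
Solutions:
 v(b) = C1 + Integral(C2*airyai(2^(2/3)*b*k^(1/3)/2) + C3*airybi(2^(2/3)*b*k^(1/3)/2), b)


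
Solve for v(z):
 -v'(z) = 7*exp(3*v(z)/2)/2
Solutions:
 v(z) = 2*log(1/(C1 + 21*z))/3 + 4*log(2)/3
 v(z) = 2*log((-6^(2/3) - 3*2^(2/3)*3^(1/6)*I)*(1/(C1 + 7*z))^(1/3)/6)
 v(z) = 2*log((-6^(2/3) + 3*2^(2/3)*3^(1/6)*I)*(1/(C1 + 7*z))^(1/3)/6)


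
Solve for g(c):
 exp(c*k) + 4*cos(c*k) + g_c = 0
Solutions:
 g(c) = C1 - exp(c*k)/k - 4*sin(c*k)/k


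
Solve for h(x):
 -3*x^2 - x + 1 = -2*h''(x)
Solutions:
 h(x) = C1 + C2*x + x^4/8 + x^3/12 - x^2/4


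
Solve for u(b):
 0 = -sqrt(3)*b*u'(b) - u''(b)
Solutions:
 u(b) = C1 + C2*erf(sqrt(2)*3^(1/4)*b/2)


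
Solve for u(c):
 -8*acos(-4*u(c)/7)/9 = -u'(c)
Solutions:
 Integral(1/acos(-4*_y/7), (_y, u(c))) = C1 + 8*c/9


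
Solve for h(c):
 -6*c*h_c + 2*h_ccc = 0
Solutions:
 h(c) = C1 + Integral(C2*airyai(3^(1/3)*c) + C3*airybi(3^(1/3)*c), c)


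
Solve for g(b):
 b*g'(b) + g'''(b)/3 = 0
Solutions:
 g(b) = C1 + Integral(C2*airyai(-3^(1/3)*b) + C3*airybi(-3^(1/3)*b), b)


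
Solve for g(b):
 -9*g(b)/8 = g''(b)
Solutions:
 g(b) = C1*sin(3*sqrt(2)*b/4) + C2*cos(3*sqrt(2)*b/4)


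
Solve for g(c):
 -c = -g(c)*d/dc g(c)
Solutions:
 g(c) = -sqrt(C1 + c^2)
 g(c) = sqrt(C1 + c^2)


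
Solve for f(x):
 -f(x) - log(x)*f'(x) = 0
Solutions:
 f(x) = C1*exp(-li(x))


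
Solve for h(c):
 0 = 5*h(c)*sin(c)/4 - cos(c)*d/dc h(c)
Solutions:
 h(c) = C1/cos(c)^(5/4)


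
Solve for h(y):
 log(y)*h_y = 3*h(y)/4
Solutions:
 h(y) = C1*exp(3*li(y)/4)


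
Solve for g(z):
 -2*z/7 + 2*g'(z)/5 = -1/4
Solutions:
 g(z) = C1 + 5*z^2/14 - 5*z/8


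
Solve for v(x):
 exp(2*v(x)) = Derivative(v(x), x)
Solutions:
 v(x) = log(-sqrt(-1/(C1 + x))) - log(2)/2
 v(x) = log(-1/(C1 + x))/2 - log(2)/2


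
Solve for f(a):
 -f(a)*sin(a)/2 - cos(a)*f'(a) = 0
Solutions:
 f(a) = C1*sqrt(cos(a))


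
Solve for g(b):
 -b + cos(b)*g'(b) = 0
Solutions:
 g(b) = C1 + Integral(b/cos(b), b)


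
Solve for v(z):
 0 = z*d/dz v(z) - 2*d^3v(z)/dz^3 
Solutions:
 v(z) = C1 + Integral(C2*airyai(2^(2/3)*z/2) + C3*airybi(2^(2/3)*z/2), z)


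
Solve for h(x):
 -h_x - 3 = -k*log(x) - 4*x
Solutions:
 h(x) = C1 + k*x*log(x) - k*x + 2*x^2 - 3*x


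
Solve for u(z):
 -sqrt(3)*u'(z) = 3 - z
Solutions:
 u(z) = C1 + sqrt(3)*z^2/6 - sqrt(3)*z


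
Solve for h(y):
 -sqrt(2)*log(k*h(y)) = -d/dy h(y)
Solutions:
 li(k*h(y))/k = C1 + sqrt(2)*y


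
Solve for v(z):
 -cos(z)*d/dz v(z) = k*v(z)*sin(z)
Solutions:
 v(z) = C1*exp(k*log(cos(z)))


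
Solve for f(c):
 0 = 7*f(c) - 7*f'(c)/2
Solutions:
 f(c) = C1*exp(2*c)


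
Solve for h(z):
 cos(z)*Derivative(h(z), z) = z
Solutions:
 h(z) = C1 + Integral(z/cos(z), z)


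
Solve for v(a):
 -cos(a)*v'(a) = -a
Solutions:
 v(a) = C1 + Integral(a/cos(a), a)


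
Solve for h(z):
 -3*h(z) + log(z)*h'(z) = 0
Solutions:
 h(z) = C1*exp(3*li(z))


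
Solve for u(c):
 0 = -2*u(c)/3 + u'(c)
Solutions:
 u(c) = C1*exp(2*c/3)


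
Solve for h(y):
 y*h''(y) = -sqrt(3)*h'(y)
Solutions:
 h(y) = C1 + C2*y^(1 - sqrt(3))


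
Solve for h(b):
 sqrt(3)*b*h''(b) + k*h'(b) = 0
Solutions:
 h(b) = C1 + b^(-sqrt(3)*re(k)/3 + 1)*(C2*sin(sqrt(3)*log(b)*Abs(im(k))/3) + C3*cos(sqrt(3)*log(b)*im(k)/3))


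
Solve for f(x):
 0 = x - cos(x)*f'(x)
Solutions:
 f(x) = C1 + Integral(x/cos(x), x)


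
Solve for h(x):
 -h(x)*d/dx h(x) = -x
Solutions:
 h(x) = -sqrt(C1 + x^2)
 h(x) = sqrt(C1 + x^2)


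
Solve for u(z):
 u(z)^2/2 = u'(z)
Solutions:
 u(z) = -2/(C1 + z)


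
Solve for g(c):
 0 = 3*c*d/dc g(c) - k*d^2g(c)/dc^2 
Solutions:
 g(c) = C1 + C2*erf(sqrt(6)*c*sqrt(-1/k)/2)/sqrt(-1/k)


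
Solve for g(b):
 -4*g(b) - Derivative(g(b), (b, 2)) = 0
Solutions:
 g(b) = C1*sin(2*b) + C2*cos(2*b)


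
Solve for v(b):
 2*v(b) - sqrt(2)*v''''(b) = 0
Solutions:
 v(b) = C1*exp(-2^(1/8)*b) + C2*exp(2^(1/8)*b) + C3*sin(2^(1/8)*b) + C4*cos(2^(1/8)*b)


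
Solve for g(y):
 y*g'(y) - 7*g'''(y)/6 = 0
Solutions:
 g(y) = C1 + Integral(C2*airyai(6^(1/3)*7^(2/3)*y/7) + C3*airybi(6^(1/3)*7^(2/3)*y/7), y)


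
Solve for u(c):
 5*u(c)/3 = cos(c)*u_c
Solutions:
 u(c) = C1*(sin(c) + 1)^(5/6)/(sin(c) - 1)^(5/6)


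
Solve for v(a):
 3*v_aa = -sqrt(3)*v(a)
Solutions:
 v(a) = C1*sin(3^(3/4)*a/3) + C2*cos(3^(3/4)*a/3)


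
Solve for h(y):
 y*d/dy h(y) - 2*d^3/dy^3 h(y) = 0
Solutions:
 h(y) = C1 + Integral(C2*airyai(2^(2/3)*y/2) + C3*airybi(2^(2/3)*y/2), y)


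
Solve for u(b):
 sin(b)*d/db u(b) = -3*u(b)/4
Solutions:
 u(b) = C1*(cos(b) + 1)^(3/8)/(cos(b) - 1)^(3/8)


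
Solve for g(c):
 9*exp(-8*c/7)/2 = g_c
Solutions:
 g(c) = C1 - 63*exp(-8*c/7)/16


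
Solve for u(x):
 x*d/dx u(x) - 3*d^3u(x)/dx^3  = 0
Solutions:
 u(x) = C1 + Integral(C2*airyai(3^(2/3)*x/3) + C3*airybi(3^(2/3)*x/3), x)


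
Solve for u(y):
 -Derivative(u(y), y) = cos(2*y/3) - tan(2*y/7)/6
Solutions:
 u(y) = C1 - 7*log(cos(2*y/7))/12 - 3*sin(2*y/3)/2


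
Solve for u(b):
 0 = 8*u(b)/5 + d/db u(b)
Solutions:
 u(b) = C1*exp(-8*b/5)


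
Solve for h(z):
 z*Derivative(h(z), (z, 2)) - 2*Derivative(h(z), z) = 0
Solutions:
 h(z) = C1 + C2*z^3


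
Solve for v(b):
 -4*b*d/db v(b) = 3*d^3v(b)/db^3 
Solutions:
 v(b) = C1 + Integral(C2*airyai(-6^(2/3)*b/3) + C3*airybi(-6^(2/3)*b/3), b)


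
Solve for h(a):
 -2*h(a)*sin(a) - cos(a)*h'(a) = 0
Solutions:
 h(a) = C1*cos(a)^2


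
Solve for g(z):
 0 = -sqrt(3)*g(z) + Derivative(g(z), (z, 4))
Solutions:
 g(z) = C1*exp(-3^(1/8)*z) + C2*exp(3^(1/8)*z) + C3*sin(3^(1/8)*z) + C4*cos(3^(1/8)*z)


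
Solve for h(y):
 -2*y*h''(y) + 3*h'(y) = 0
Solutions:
 h(y) = C1 + C2*y^(5/2)


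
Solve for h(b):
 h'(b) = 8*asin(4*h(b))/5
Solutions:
 Integral(1/asin(4*_y), (_y, h(b))) = C1 + 8*b/5


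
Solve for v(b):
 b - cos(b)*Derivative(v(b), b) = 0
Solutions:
 v(b) = C1 + Integral(b/cos(b), b)


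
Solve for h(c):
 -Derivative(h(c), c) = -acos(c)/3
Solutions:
 h(c) = C1 + c*acos(c)/3 - sqrt(1 - c^2)/3


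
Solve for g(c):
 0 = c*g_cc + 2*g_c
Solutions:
 g(c) = C1 + C2/c


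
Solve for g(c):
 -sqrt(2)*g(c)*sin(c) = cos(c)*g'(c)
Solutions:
 g(c) = C1*cos(c)^(sqrt(2))


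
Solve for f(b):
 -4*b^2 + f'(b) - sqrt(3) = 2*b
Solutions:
 f(b) = C1 + 4*b^3/3 + b^2 + sqrt(3)*b


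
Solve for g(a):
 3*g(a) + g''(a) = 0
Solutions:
 g(a) = C1*sin(sqrt(3)*a) + C2*cos(sqrt(3)*a)


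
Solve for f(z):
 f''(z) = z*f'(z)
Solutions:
 f(z) = C1 + C2*erfi(sqrt(2)*z/2)


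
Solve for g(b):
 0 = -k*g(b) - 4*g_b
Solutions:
 g(b) = C1*exp(-b*k/4)


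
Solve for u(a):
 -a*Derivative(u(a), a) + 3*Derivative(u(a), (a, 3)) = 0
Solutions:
 u(a) = C1 + Integral(C2*airyai(3^(2/3)*a/3) + C3*airybi(3^(2/3)*a/3), a)


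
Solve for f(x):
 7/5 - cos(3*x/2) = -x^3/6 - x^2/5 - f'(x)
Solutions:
 f(x) = C1 - x^4/24 - x^3/15 - 7*x/5 + 2*sin(3*x/2)/3


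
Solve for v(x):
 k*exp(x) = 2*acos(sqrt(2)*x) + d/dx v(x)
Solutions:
 v(x) = C1 + k*exp(x) - 2*x*acos(sqrt(2)*x) + sqrt(2)*sqrt(1 - 2*x^2)


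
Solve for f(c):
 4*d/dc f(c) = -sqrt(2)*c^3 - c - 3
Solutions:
 f(c) = C1 - sqrt(2)*c^4/16 - c^2/8 - 3*c/4


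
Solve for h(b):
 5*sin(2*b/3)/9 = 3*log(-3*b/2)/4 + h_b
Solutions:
 h(b) = C1 - 3*b*log(-b)/4 - 3*b*log(3)/4 + 3*b*log(2)/4 + 3*b/4 - 5*cos(2*b/3)/6


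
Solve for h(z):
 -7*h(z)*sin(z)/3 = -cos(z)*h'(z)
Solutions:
 h(z) = C1/cos(z)^(7/3)


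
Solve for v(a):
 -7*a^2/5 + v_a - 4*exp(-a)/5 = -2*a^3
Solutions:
 v(a) = C1 - a^4/2 + 7*a^3/15 - 4*exp(-a)/5


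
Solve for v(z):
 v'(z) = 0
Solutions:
 v(z) = C1


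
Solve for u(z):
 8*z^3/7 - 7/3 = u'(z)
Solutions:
 u(z) = C1 + 2*z^4/7 - 7*z/3


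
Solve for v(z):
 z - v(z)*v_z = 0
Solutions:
 v(z) = -sqrt(C1 + z^2)
 v(z) = sqrt(C1 + z^2)


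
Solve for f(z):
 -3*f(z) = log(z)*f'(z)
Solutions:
 f(z) = C1*exp(-3*li(z))


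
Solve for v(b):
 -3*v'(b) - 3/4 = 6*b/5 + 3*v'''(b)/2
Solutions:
 v(b) = C1 + C2*sin(sqrt(2)*b) + C3*cos(sqrt(2)*b) - b^2/5 - b/4


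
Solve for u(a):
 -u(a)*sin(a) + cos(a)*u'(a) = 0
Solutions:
 u(a) = C1/cos(a)


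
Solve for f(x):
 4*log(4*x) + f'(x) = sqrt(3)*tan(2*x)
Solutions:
 f(x) = C1 - 4*x*log(x) - 8*x*log(2) + 4*x - sqrt(3)*log(cos(2*x))/2


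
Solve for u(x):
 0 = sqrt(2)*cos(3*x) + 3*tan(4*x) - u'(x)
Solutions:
 u(x) = C1 - 3*log(cos(4*x))/4 + sqrt(2)*sin(3*x)/3


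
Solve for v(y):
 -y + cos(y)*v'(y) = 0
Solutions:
 v(y) = C1 + Integral(y/cos(y), y)


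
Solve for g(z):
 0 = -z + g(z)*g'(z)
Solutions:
 g(z) = -sqrt(C1 + z^2)
 g(z) = sqrt(C1 + z^2)


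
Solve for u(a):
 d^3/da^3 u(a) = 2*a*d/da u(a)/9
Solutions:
 u(a) = C1 + Integral(C2*airyai(6^(1/3)*a/3) + C3*airybi(6^(1/3)*a/3), a)


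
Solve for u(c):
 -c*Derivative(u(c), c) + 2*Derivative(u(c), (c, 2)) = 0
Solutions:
 u(c) = C1 + C2*erfi(c/2)


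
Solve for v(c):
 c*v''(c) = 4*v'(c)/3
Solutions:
 v(c) = C1 + C2*c^(7/3)


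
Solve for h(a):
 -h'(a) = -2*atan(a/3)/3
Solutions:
 h(a) = C1 + 2*a*atan(a/3)/3 - log(a^2 + 9)


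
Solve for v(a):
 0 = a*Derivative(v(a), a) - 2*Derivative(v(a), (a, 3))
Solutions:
 v(a) = C1 + Integral(C2*airyai(2^(2/3)*a/2) + C3*airybi(2^(2/3)*a/2), a)


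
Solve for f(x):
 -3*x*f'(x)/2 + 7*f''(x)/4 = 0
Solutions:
 f(x) = C1 + C2*erfi(sqrt(21)*x/7)


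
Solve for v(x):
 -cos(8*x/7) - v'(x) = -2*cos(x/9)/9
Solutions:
 v(x) = C1 + 2*sin(x/9) - 7*sin(8*x/7)/8


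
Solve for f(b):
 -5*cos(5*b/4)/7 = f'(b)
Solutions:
 f(b) = C1 - 4*sin(5*b/4)/7


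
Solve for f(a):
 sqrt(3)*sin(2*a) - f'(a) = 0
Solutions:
 f(a) = C1 - sqrt(3)*cos(2*a)/2


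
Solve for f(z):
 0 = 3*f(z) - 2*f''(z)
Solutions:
 f(z) = C1*exp(-sqrt(6)*z/2) + C2*exp(sqrt(6)*z/2)


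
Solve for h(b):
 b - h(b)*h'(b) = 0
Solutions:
 h(b) = -sqrt(C1 + b^2)
 h(b) = sqrt(C1 + b^2)


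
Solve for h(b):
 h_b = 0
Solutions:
 h(b) = C1


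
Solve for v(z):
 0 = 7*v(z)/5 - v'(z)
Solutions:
 v(z) = C1*exp(7*z/5)


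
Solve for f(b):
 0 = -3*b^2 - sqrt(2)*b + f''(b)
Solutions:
 f(b) = C1 + C2*b + b^4/4 + sqrt(2)*b^3/6


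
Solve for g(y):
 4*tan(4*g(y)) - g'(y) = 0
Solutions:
 g(y) = -asin(C1*exp(16*y))/4 + pi/4
 g(y) = asin(C1*exp(16*y))/4


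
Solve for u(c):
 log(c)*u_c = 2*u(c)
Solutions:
 u(c) = C1*exp(2*li(c))


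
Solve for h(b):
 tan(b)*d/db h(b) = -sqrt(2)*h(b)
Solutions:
 h(b) = C1/sin(b)^(sqrt(2))


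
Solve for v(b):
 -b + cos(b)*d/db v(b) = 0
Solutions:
 v(b) = C1 + Integral(b/cos(b), b)


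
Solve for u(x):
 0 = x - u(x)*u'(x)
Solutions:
 u(x) = -sqrt(C1 + x^2)
 u(x) = sqrt(C1 + x^2)


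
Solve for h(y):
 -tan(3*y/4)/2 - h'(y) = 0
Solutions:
 h(y) = C1 + 2*log(cos(3*y/4))/3


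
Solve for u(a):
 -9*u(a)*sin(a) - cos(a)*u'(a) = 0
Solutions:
 u(a) = C1*cos(a)^9


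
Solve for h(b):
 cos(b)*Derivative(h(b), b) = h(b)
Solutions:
 h(b) = C1*sqrt(sin(b) + 1)/sqrt(sin(b) - 1)


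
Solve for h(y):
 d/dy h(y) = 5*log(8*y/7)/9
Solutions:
 h(y) = C1 + 5*y*log(y)/9 - 5*y*log(7)/9 - 5*y/9 + 5*y*log(2)/3


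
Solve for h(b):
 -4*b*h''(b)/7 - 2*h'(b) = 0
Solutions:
 h(b) = C1 + C2/b^(5/2)


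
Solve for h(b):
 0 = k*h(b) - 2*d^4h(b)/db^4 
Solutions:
 h(b) = C1*exp(-2^(3/4)*b*k^(1/4)/2) + C2*exp(2^(3/4)*b*k^(1/4)/2) + C3*exp(-2^(3/4)*I*b*k^(1/4)/2) + C4*exp(2^(3/4)*I*b*k^(1/4)/2)


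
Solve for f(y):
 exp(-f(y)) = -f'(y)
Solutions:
 f(y) = log(C1 - y)


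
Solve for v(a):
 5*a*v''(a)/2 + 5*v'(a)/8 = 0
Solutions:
 v(a) = C1 + C2*a^(3/4)


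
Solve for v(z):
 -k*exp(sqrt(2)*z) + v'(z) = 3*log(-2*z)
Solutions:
 v(z) = C1 + sqrt(2)*k*exp(sqrt(2)*z)/2 + 3*z*log(-z) + 3*z*(-1 + log(2))


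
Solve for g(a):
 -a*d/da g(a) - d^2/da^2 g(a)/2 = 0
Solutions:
 g(a) = C1 + C2*erf(a)


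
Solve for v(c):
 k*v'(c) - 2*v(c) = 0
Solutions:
 v(c) = C1*exp(2*c/k)


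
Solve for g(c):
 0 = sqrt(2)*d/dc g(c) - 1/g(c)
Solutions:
 g(c) = -sqrt(C1 + sqrt(2)*c)
 g(c) = sqrt(C1 + sqrt(2)*c)


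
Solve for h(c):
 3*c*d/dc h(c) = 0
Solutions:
 h(c) = C1


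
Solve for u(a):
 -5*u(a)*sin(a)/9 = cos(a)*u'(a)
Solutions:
 u(a) = C1*cos(a)^(5/9)


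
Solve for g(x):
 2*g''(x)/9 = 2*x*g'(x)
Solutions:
 g(x) = C1 + C2*erfi(3*sqrt(2)*x/2)


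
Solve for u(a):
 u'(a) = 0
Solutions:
 u(a) = C1


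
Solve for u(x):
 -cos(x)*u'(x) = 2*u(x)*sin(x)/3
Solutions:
 u(x) = C1*cos(x)^(2/3)


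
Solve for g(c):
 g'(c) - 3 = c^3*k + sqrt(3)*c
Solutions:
 g(c) = C1 + c^4*k/4 + sqrt(3)*c^2/2 + 3*c


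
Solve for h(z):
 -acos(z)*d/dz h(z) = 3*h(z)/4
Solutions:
 h(z) = C1*exp(-3*Integral(1/acos(z), z)/4)


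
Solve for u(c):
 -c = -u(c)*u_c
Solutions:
 u(c) = -sqrt(C1 + c^2)
 u(c) = sqrt(C1 + c^2)


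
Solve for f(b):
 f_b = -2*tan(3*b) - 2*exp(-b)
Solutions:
 f(b) = C1 - log(tan(3*b)^2 + 1)/3 + 2*exp(-b)


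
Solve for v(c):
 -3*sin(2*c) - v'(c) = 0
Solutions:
 v(c) = C1 + 3*cos(2*c)/2


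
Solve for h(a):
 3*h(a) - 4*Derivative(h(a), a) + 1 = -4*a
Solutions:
 h(a) = C1*exp(3*a/4) - 4*a/3 - 19/9


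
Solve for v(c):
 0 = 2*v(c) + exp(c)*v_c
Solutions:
 v(c) = C1*exp(2*exp(-c))


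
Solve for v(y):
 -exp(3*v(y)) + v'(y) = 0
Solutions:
 v(y) = log(-1/(C1 + 3*y))/3
 v(y) = log((-1/(C1 + y))^(1/3)*(-3^(2/3) - 3*3^(1/6)*I)/6)
 v(y) = log((-1/(C1 + y))^(1/3)*(-3^(2/3) + 3*3^(1/6)*I)/6)


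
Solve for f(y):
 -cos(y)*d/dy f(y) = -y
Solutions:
 f(y) = C1 + Integral(y/cos(y), y)


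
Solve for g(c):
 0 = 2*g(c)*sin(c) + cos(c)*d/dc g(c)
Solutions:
 g(c) = C1*cos(c)^2


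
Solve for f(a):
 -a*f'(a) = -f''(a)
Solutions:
 f(a) = C1 + C2*erfi(sqrt(2)*a/2)


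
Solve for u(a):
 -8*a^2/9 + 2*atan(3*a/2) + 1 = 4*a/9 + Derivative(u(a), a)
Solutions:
 u(a) = C1 - 8*a^3/27 - 2*a^2/9 + 2*a*atan(3*a/2) + a - 2*log(9*a^2 + 4)/3


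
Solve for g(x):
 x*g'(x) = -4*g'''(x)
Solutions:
 g(x) = C1 + Integral(C2*airyai(-2^(1/3)*x/2) + C3*airybi(-2^(1/3)*x/2), x)


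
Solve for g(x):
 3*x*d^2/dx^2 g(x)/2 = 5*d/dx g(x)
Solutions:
 g(x) = C1 + C2*x^(13/3)


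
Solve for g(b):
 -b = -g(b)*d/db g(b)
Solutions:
 g(b) = -sqrt(C1 + b^2)
 g(b) = sqrt(C1 + b^2)


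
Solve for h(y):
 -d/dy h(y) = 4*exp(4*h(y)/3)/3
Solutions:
 h(y) = 3*log(-(1/(C1 + 16*y))^(1/4)) + 3*log(3)/2
 h(y) = 3*log(1/(C1 + 16*y))/4 + 3*log(3)/2
 h(y) = 3*log(-I*(1/(C1 + 16*y))^(1/4)) + 3*log(3)/2
 h(y) = 3*log(I*(1/(C1 + 16*y))^(1/4)) + 3*log(3)/2


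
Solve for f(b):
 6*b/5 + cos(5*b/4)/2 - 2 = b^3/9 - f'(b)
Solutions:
 f(b) = C1 + b^4/36 - 3*b^2/5 + 2*b - 2*sin(5*b/4)/5


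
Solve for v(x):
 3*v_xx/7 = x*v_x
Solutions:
 v(x) = C1 + C2*erfi(sqrt(42)*x/6)


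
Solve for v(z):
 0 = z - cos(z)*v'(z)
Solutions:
 v(z) = C1 + Integral(z/cos(z), z)


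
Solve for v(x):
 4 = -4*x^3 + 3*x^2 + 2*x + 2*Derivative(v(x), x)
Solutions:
 v(x) = C1 + x^4/2 - x^3/2 - x^2/2 + 2*x


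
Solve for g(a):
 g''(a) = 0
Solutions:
 g(a) = C1 + C2*a


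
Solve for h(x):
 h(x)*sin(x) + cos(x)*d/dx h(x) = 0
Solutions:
 h(x) = C1*cos(x)


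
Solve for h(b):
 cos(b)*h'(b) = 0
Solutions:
 h(b) = C1


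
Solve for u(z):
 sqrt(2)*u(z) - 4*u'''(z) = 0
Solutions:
 u(z) = C3*exp(sqrt(2)*z/2) + (C1*sin(sqrt(6)*z/4) + C2*cos(sqrt(6)*z/4))*exp(-sqrt(2)*z/4)


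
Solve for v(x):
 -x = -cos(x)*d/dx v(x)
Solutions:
 v(x) = C1 + Integral(x/cos(x), x)


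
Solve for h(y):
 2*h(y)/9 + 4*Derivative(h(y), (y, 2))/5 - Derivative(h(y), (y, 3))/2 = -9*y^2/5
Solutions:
 h(y) = C1*exp(y*(-2^(1/3)*(5*sqrt(13305) + 631)^(1/3) - 32*2^(2/3)/(5*sqrt(13305) + 631)^(1/3) + 16)/30)*sin(2^(1/3)*sqrt(3)*y*(-(5*sqrt(13305) + 631)^(1/3) + 32*2^(1/3)/(5*sqrt(13305) + 631)^(1/3))/30) + C2*exp(y*(-2^(1/3)*(5*sqrt(13305) + 631)^(1/3) - 32*2^(2/3)/(5*sqrt(13305) + 631)^(1/3) + 16)/30)*cos(2^(1/3)*sqrt(3)*y*(-(5*sqrt(13305) + 631)^(1/3) + 32*2^(1/3)/(5*sqrt(13305) + 631)^(1/3))/30) + C3*exp(y*(32*2^(2/3)/(5*sqrt(13305) + 631)^(1/3) + 8 + 2^(1/3)*(5*sqrt(13305) + 631)^(1/3))/15) - 81*y^2/10 + 1458/25


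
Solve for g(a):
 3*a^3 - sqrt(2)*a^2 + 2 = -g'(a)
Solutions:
 g(a) = C1 - 3*a^4/4 + sqrt(2)*a^3/3 - 2*a


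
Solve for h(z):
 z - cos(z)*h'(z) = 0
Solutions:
 h(z) = C1 + Integral(z/cos(z), z)


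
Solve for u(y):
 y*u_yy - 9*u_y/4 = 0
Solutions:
 u(y) = C1 + C2*y^(13/4)


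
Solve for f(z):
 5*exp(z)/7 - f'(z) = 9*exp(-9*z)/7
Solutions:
 f(z) = C1 + 5*exp(z)/7 + exp(-9*z)/7


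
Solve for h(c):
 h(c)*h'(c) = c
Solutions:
 h(c) = -sqrt(C1 + c^2)
 h(c) = sqrt(C1 + c^2)


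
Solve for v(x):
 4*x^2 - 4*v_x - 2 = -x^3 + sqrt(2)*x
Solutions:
 v(x) = C1 + x^4/16 + x^3/3 - sqrt(2)*x^2/8 - x/2


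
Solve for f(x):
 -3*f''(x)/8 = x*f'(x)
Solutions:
 f(x) = C1 + C2*erf(2*sqrt(3)*x/3)


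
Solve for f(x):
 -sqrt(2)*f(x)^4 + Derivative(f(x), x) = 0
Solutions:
 f(x) = (-1/(C1 + 3*sqrt(2)*x))^(1/3)
 f(x) = (-1/(C1 + sqrt(2)*x))^(1/3)*(-3^(2/3) - 3*3^(1/6)*I)/6
 f(x) = (-1/(C1 + sqrt(2)*x))^(1/3)*(-3^(2/3) + 3*3^(1/6)*I)/6


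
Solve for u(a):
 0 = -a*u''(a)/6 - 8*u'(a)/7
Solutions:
 u(a) = C1 + C2/a^(41/7)


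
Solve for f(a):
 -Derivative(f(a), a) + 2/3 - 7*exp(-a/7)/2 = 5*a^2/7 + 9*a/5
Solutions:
 f(a) = C1 - 5*a^3/21 - 9*a^2/10 + 2*a/3 + 49*exp(-a/7)/2


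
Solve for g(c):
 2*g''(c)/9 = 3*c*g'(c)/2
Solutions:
 g(c) = C1 + C2*erfi(3*sqrt(6)*c/4)


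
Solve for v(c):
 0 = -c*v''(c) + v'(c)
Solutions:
 v(c) = C1 + C2*c^2


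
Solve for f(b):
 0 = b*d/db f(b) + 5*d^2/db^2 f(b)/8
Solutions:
 f(b) = C1 + C2*erf(2*sqrt(5)*b/5)


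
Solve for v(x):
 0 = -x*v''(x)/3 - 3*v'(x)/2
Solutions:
 v(x) = C1 + C2/x^(7/2)


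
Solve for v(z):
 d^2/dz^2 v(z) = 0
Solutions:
 v(z) = C1 + C2*z


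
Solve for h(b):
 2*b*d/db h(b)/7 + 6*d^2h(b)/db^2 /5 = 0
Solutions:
 h(b) = C1 + C2*erf(sqrt(210)*b/42)


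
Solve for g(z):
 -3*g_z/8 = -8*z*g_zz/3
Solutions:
 g(z) = C1 + C2*z^(73/64)


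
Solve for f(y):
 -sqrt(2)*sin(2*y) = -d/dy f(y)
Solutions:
 f(y) = C1 - sqrt(2)*cos(2*y)/2


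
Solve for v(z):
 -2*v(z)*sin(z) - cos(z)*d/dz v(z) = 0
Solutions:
 v(z) = C1*cos(z)^2


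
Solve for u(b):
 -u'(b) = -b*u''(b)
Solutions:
 u(b) = C1 + C2*b^2


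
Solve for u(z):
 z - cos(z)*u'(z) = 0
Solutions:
 u(z) = C1 + Integral(z/cos(z), z)
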